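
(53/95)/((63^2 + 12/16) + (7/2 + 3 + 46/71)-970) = 15052/81126105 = 0.00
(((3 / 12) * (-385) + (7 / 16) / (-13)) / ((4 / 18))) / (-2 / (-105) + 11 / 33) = -18925515 / 15392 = -1229.57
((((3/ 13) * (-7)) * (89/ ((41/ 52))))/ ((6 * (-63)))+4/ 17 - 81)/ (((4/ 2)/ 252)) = -7050554/ 697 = -10115.57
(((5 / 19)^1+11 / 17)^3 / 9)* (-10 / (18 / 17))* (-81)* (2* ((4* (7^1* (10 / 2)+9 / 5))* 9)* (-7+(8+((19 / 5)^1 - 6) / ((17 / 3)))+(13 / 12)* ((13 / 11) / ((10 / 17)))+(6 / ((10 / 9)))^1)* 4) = 2061990148393728 / 370680937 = 5562708.90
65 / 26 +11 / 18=28 / 9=3.11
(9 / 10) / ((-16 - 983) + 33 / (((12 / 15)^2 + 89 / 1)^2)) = -15066243 / 16723460980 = -0.00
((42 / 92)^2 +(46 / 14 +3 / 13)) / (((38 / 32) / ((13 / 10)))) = 1434502 / 351785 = 4.08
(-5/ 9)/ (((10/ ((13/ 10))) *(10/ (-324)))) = 117/ 50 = 2.34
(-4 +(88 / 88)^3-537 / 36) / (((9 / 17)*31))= -3655 / 3348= -1.09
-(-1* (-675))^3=-307546875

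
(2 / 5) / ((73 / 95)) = 38 / 73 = 0.52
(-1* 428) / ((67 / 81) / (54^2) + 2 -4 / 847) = -85624829136 / 399227989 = -214.48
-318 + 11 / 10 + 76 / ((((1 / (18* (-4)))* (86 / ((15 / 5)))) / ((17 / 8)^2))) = -1178.86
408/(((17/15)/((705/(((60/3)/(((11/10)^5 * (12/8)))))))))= 613121157/20000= 30656.06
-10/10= -1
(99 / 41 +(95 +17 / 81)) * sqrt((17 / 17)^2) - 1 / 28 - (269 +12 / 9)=-16063169 / 92988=-172.74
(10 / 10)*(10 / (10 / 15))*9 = 135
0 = 0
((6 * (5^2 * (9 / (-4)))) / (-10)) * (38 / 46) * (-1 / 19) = -135 / 92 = -1.47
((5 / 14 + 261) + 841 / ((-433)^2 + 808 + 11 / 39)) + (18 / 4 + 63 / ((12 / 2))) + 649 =23784179864 / 25702579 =925.36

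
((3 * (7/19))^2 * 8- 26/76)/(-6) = -1.57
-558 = -558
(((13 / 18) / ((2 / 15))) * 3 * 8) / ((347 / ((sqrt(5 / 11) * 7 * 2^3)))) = 14.14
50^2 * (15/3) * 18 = 225000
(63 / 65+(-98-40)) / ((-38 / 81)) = 721467 / 2470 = 292.09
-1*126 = -126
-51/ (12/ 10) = -42.50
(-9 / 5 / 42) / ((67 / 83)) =-0.05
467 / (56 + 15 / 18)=2802 / 341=8.22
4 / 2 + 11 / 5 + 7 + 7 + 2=101 / 5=20.20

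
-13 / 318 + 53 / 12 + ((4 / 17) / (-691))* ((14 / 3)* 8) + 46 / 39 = 179438923 / 32374732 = 5.54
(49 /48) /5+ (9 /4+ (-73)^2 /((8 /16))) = 2558509 /240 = 10660.45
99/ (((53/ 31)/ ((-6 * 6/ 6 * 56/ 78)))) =-171864/ 689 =-249.44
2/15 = 0.13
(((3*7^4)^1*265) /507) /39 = 636265 /6591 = 96.54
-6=-6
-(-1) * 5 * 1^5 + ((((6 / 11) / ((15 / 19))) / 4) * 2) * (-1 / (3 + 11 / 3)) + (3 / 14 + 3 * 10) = 270751 / 7700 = 35.16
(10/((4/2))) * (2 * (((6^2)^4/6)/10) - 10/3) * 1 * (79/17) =66340882/51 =1300801.61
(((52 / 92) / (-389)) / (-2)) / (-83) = -13 / 1485202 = -0.00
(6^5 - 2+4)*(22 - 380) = -2784524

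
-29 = -29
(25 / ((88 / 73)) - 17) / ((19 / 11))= 329 / 152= 2.16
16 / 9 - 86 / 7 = -662 / 63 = -10.51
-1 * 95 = -95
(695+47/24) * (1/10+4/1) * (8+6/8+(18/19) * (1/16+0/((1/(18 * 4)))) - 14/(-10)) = 5321176513/182400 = 29173.12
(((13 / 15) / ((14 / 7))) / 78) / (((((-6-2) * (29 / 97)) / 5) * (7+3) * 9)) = -97 / 751680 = -0.00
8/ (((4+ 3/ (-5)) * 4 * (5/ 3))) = 6/ 17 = 0.35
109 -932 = -823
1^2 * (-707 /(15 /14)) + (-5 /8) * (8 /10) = -19811 /30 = -660.37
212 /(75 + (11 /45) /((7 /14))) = 9540 /3397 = 2.81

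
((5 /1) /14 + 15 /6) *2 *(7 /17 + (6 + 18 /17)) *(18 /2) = 45720 /119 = 384.20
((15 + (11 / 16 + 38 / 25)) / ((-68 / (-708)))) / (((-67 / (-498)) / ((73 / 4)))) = 22144875507 / 911200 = 24302.98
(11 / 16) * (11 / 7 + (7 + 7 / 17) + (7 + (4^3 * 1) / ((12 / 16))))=198935 / 2856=69.66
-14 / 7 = -2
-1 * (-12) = 12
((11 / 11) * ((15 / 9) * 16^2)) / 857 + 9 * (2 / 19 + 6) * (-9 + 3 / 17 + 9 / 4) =-299537417 / 830433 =-360.70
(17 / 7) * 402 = 6834 / 7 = 976.29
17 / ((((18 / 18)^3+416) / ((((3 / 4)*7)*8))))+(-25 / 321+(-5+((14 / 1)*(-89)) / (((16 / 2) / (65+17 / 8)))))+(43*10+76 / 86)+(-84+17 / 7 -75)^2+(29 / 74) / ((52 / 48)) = 14487.77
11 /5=2.20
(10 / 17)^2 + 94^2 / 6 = 1277102 / 867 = 1473.01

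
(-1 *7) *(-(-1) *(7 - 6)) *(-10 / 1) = 70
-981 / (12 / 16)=-1308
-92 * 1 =-92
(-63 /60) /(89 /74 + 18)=-111 /2030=-0.05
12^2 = 144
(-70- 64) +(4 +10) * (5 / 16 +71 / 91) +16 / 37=-455101 / 3848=-118.27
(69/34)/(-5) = -69/170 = -0.41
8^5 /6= 16384 /3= 5461.33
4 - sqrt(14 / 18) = 4 - sqrt(7) / 3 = 3.12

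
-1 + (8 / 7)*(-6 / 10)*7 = -29 / 5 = -5.80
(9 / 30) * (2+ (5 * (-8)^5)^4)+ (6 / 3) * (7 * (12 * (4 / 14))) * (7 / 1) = 1080863910568919041683 / 5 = 216172782113783808336.60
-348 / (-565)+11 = 6563 / 565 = 11.62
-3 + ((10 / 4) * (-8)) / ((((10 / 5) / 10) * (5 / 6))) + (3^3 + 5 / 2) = -93.50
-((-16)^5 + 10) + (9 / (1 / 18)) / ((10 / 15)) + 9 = 1048818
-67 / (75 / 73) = -4891 / 75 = -65.21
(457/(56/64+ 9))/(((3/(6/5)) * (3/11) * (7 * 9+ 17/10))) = 160864/153339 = 1.05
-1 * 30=-30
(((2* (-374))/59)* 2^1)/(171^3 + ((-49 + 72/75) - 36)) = -18700/3687593633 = -0.00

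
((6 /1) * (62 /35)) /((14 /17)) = 3162 /245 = 12.91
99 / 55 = 9 / 5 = 1.80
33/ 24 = 11/ 8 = 1.38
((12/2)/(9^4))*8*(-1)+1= 0.99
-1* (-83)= 83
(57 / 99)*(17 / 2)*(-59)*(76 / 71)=-724166 / 2343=-309.08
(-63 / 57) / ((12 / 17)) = -119 / 76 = -1.57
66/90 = 11/15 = 0.73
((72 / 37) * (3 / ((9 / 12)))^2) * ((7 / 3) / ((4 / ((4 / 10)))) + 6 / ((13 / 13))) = 35904 / 185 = 194.08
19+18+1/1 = 38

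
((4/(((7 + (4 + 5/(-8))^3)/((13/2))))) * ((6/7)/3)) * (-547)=-14563328/162869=-89.42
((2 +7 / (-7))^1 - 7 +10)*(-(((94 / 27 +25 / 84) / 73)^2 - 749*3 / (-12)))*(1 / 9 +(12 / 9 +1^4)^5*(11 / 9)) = -26394333729169640 / 416311216083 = -63400.49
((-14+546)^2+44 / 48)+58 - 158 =3395099 / 12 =282924.92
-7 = -7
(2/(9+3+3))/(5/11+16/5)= 0.04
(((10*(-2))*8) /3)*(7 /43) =-1120 /129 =-8.68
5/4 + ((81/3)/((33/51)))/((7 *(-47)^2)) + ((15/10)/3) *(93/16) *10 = 82502449/2721488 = 30.32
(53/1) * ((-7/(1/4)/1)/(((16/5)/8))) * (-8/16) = 1855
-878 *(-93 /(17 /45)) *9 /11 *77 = 13617005.29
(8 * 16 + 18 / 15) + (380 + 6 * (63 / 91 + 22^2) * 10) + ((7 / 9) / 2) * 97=34665299 / 1170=29628.46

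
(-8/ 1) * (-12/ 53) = 96/ 53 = 1.81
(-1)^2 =1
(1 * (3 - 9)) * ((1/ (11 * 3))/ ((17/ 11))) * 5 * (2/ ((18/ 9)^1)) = -10/ 17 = -0.59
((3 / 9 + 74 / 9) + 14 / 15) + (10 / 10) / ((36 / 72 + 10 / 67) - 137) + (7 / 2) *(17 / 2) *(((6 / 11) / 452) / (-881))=6208645539323 / 654815830680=9.48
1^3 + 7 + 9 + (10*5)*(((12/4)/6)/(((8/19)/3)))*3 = 4411/8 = 551.38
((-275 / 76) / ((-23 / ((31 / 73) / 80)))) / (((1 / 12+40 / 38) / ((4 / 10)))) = 1023 / 3478888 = 0.00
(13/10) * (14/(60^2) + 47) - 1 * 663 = -10834109/18000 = -601.89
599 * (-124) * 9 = -668484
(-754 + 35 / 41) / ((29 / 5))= -154395 / 1189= -129.85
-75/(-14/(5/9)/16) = 1000/21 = 47.62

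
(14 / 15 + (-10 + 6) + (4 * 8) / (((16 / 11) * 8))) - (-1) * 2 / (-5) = -0.72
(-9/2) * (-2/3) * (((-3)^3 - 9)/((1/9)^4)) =-708588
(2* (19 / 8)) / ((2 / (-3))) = -57 / 8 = -7.12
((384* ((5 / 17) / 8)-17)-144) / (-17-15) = 2497 / 544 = 4.59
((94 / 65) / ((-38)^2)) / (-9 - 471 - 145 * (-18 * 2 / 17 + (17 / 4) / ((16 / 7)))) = -25568 / 11298280175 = -0.00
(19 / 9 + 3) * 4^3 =2944 / 9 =327.11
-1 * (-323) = 323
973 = 973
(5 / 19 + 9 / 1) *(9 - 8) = 176 / 19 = 9.26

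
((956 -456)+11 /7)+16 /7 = 3527 /7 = 503.86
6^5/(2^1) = 3888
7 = 7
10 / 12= 5 / 6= 0.83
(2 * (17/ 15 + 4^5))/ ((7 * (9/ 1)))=30754/ 945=32.54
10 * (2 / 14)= 10 / 7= 1.43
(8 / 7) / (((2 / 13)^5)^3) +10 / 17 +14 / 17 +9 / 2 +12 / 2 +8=870160181249248341 / 487424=1785222273111.80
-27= -27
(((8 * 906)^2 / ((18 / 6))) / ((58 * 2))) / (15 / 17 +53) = 18605616 / 6641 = 2801.63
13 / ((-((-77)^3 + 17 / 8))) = 104 / 3652247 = 0.00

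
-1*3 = -3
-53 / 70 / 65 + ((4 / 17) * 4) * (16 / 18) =574291 / 696150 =0.82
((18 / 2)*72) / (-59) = -648 / 59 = -10.98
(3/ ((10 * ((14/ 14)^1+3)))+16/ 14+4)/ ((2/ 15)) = 4383/ 112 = 39.13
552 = 552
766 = 766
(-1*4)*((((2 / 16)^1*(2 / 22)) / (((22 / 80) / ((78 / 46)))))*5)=-3900 / 2783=-1.40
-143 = -143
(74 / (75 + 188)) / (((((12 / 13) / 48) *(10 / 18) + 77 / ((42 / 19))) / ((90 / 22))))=1558440 / 47176151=0.03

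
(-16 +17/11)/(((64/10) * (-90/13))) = 689/2112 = 0.33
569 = 569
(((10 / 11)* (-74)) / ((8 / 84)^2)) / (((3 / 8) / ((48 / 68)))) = -2610720 / 187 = -13961.07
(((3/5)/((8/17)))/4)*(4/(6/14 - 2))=-357/440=-0.81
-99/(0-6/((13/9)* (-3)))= -143/2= -71.50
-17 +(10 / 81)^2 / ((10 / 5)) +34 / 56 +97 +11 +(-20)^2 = 90313565 / 183708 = 491.61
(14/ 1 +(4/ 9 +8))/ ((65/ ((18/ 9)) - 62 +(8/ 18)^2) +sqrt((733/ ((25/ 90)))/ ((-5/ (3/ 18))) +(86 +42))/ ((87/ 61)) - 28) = -709656572700/ 1800948934789 - 1736662680 * sqrt(1001)/ 1800948934789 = -0.42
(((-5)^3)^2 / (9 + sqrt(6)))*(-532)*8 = -7980000 + 2660000*sqrt(6) / 3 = -5808119.09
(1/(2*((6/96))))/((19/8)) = 64/19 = 3.37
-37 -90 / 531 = -37.17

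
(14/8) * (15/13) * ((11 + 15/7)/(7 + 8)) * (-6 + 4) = -46/13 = -3.54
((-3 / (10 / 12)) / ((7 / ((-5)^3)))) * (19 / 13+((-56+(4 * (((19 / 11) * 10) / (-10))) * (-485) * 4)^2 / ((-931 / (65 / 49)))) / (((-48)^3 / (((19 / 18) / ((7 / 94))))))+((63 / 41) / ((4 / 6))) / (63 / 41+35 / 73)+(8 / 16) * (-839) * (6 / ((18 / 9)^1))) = -5419715066824036075 / 68914082004768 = -78644.52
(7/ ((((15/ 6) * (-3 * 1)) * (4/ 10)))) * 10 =-70/ 3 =-23.33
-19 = -19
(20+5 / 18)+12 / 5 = 2041 / 90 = 22.68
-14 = -14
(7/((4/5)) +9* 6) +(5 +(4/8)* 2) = 275/4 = 68.75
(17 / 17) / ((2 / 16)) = 8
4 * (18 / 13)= 5.54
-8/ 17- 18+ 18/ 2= -161/ 17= -9.47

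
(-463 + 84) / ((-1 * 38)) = 379 / 38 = 9.97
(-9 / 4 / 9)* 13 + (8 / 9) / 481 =-56245 / 17316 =-3.25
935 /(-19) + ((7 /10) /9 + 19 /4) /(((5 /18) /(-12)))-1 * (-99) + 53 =-50241 /475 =-105.77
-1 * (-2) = 2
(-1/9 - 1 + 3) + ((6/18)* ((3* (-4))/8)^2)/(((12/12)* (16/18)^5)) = 3822547/1179648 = 3.24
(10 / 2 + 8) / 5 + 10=63 / 5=12.60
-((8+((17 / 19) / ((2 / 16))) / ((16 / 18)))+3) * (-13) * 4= 18824 / 19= 990.74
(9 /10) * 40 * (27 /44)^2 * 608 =997272 /121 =8241.92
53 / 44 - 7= -255 / 44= -5.80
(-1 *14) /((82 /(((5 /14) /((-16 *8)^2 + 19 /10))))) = -25 /6718219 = -0.00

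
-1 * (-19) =19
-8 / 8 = -1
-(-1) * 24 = 24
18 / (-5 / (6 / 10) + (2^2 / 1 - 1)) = -27 / 8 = -3.38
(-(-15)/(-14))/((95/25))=-75/266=-0.28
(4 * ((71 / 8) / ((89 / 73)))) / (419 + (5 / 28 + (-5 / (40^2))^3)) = 594427904000 / 8557305855377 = 0.07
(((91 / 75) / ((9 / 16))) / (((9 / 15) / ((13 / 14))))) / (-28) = -338 / 2835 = -0.12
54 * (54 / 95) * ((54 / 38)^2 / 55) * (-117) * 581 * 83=-6358601.93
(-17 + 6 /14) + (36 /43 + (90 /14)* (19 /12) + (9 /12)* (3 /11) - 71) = -76.35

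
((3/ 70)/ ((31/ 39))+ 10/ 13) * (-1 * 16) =-13.17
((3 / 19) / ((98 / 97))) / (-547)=-291 / 1018514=-0.00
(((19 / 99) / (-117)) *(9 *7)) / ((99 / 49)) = -6517 / 127413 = -0.05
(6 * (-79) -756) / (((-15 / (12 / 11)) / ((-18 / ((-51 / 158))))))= 932832 / 187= 4988.41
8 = 8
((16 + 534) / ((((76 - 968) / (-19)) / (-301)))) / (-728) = 224675 / 46384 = 4.84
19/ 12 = 1.58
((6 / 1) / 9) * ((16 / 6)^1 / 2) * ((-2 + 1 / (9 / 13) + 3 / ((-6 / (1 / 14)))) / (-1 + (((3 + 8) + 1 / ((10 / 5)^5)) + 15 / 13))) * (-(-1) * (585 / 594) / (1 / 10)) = -40289600 / 87062283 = -0.46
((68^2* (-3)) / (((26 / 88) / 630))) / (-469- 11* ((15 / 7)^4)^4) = 399347498141278768620 / 29358906751394569271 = 13.60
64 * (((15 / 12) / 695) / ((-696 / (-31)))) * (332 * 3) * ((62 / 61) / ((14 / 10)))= 6381040 / 1721237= 3.71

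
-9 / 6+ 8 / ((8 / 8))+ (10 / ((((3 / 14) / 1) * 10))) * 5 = 29.83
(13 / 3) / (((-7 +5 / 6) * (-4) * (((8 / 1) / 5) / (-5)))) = -325 / 592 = -0.55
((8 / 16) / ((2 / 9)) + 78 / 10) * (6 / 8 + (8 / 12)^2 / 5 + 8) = 106597 / 1200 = 88.83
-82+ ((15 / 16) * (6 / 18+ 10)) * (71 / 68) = -78211 / 1088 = -71.89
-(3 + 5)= -8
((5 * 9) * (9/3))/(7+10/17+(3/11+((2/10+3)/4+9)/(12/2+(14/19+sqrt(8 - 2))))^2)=14.39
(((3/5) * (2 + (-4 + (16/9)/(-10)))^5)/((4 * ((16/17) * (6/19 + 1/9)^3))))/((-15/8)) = 53.52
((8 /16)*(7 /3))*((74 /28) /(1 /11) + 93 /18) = 719 /18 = 39.94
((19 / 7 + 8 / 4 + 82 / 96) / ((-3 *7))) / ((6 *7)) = -0.01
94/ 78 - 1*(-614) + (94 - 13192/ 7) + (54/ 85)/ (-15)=-136376789/ 116025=-1175.41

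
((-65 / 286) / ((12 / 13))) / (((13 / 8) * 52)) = -5 / 1716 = -0.00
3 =3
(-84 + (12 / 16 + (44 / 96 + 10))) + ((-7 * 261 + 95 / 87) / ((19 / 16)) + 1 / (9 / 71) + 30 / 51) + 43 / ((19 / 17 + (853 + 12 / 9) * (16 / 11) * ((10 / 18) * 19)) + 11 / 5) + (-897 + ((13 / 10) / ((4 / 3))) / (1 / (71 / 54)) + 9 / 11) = -309862010070058277 / 124102766276720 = -2496.82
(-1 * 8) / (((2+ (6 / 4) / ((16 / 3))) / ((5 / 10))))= -128 / 73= -1.75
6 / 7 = 0.86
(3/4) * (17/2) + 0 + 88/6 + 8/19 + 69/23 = 11155/456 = 24.46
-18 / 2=-9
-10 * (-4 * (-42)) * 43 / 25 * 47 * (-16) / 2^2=2716224 / 5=543244.80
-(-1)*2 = 2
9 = 9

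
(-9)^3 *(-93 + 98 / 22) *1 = 710046 / 11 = 64549.64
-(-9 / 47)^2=-0.04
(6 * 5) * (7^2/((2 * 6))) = 245/2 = 122.50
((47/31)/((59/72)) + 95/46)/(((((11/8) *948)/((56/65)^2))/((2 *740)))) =305785163264/92670025305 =3.30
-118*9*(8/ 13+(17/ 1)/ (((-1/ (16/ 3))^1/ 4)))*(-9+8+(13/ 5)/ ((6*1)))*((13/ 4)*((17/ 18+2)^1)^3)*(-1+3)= -52711241743/ 1458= -36153115.05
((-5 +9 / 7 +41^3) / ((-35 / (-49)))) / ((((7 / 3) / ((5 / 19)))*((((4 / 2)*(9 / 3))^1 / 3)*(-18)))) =-160807 / 532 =-302.27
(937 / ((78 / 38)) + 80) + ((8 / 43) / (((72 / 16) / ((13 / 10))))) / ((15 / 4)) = 202435433 / 377325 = 536.50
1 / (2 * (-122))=-1 / 244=-0.00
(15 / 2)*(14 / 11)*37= 3885 / 11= 353.18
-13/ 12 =-1.08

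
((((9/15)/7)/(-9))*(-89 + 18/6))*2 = 172/105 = 1.64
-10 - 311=-321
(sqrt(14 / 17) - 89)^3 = -11988211 / 17 + 403985 * sqrt(238) / 289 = -683623.56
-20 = -20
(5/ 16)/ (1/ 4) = 5/ 4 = 1.25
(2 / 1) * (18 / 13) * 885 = 31860 / 13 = 2450.77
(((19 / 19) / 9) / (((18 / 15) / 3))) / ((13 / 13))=5 / 18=0.28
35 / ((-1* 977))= -35 / 977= -0.04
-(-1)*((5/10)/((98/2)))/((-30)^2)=1/88200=0.00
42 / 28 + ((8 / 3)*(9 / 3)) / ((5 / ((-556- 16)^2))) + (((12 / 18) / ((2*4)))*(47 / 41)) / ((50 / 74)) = 6439001309 / 12300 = 523496.04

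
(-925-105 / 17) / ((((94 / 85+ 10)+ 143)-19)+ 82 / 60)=-474900 / 69601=-6.82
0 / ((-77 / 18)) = 0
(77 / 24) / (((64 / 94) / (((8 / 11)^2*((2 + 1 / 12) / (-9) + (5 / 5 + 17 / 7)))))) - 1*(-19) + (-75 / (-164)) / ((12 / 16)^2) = 16238183 / 584496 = 27.78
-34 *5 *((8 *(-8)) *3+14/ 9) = 291380/ 9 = 32375.56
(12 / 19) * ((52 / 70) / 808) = 39 / 67165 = 0.00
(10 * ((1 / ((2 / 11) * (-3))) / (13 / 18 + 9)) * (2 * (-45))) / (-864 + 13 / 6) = -7128 / 36197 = -0.20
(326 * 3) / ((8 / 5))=2445 / 4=611.25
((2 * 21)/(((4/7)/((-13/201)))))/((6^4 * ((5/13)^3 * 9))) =-1399489/195372000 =-0.01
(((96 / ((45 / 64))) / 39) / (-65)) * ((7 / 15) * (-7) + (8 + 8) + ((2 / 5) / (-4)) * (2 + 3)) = -375808 / 570375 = -0.66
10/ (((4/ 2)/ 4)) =20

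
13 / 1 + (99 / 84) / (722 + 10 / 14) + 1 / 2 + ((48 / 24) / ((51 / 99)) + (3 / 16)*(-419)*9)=-949030743 / 1376048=-689.68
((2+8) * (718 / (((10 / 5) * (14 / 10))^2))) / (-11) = -44875 / 539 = -83.26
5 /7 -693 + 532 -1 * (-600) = 3078 /7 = 439.71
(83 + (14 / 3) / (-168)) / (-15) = -2987 / 540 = -5.53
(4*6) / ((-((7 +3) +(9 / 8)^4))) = -2.07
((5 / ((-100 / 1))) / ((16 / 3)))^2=9 / 102400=0.00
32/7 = 4.57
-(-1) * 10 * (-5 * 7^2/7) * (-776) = 271600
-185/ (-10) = 37/ 2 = 18.50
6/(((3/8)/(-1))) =-16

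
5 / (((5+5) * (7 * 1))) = 1 / 14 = 0.07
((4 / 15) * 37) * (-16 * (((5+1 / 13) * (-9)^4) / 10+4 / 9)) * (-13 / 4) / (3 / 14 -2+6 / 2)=16152292576 / 11475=1407607.20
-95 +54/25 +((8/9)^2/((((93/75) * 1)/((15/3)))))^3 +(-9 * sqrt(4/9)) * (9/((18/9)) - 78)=150603110465024/395803970775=380.50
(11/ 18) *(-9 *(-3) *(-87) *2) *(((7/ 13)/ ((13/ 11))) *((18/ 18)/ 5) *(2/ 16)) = -221067/ 6760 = -32.70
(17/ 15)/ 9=17/ 135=0.13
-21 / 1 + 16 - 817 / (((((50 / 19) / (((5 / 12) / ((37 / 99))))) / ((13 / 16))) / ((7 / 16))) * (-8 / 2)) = 39037969 / 1515520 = 25.76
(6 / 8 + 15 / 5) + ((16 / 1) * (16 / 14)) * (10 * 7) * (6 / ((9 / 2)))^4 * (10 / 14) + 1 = 6564373 / 2268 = 2894.34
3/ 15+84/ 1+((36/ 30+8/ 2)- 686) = -2983/ 5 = -596.60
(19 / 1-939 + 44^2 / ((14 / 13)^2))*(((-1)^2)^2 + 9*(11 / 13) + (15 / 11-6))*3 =62674212 / 7007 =8944.51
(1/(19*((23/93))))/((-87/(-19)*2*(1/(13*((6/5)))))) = 1209/3335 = 0.36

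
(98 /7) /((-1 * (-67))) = 14 /67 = 0.21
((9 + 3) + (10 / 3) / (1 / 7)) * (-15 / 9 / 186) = -265 / 837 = -0.32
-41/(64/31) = -1271/64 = -19.86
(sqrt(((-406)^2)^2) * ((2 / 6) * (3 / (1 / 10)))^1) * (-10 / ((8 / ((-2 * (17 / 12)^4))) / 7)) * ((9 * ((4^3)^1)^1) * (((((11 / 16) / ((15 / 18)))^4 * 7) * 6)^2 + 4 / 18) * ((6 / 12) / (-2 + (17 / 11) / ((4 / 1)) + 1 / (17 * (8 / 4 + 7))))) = -25163722843389407164615171829 / 3190652928000000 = -7886700124153.84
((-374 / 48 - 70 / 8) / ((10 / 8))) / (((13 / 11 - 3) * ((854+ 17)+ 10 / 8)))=4367 / 523350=0.01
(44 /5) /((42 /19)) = 418 /105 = 3.98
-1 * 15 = -15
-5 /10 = -1 /2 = -0.50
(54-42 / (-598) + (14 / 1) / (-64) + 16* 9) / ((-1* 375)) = -1893043 / 3588000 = -0.53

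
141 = 141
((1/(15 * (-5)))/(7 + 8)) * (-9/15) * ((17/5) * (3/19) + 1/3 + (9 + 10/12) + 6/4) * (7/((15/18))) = 48692/890625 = 0.05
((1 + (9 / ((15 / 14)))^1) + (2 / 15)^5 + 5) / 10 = 5467516 / 3796875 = 1.44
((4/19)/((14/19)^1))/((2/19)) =19/7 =2.71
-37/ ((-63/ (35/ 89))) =185/ 801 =0.23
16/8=2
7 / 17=0.41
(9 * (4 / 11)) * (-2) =-72 / 11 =-6.55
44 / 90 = 22 / 45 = 0.49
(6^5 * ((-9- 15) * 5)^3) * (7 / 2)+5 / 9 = -423263231995 / 9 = -47029247999.44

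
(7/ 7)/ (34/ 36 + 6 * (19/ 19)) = 18/ 125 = 0.14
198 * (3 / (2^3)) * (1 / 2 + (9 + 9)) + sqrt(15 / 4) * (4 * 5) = 10 * sqrt(15) + 10989 / 8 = 1412.35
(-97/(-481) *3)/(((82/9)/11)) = 28809/39442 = 0.73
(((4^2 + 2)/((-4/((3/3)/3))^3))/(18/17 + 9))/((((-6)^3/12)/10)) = 85/147744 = 0.00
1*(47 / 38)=47 / 38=1.24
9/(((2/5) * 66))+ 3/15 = 119/220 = 0.54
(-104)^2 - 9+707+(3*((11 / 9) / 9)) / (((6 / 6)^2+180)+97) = 86424095 / 7506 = 11514.00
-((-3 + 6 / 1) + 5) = -8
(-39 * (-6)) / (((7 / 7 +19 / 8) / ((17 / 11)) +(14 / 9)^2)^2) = 2184340608 / 197831413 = 11.04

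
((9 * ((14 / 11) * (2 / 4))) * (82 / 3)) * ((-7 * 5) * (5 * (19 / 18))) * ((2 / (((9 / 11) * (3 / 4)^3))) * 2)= -335108.92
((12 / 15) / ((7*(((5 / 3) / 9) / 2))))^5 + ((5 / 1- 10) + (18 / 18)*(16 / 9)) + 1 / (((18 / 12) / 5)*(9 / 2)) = 1698227005427 / 4431533203125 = 0.38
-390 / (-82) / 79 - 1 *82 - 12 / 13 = -3489107 / 42107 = -82.86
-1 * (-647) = 647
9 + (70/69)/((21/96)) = 941/69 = 13.64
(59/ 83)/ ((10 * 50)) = 59/ 41500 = 0.00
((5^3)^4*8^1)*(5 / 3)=9765625000 / 3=3255208333.33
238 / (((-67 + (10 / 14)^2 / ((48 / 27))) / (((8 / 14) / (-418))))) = 53312 / 10931327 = 0.00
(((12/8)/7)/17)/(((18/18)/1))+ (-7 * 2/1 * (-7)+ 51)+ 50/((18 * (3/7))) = 999205/6426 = 155.49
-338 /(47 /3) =-21.57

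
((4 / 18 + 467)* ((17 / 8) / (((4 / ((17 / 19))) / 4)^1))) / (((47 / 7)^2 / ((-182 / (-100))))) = 35.86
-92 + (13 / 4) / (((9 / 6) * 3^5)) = -134123 / 1458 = -91.99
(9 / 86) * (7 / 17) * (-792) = -24948 / 731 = -34.13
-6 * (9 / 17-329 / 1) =33504 / 17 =1970.82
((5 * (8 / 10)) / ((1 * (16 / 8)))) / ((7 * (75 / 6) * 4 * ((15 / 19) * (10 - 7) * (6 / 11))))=209 / 47250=0.00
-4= -4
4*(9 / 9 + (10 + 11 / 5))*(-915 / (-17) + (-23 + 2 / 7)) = 977328 / 595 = 1642.57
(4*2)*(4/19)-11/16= 303/304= 1.00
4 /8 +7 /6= 1.67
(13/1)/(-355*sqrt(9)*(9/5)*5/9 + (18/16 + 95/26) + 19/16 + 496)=-2704/117111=-0.02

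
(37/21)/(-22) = -37/462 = -0.08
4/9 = 0.44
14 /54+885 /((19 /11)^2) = 2893822 /9747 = 296.89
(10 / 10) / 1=1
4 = 4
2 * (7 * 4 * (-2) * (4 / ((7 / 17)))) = -1088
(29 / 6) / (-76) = -29 / 456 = -0.06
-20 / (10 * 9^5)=-2 / 59049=-0.00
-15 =-15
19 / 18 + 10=199 / 18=11.06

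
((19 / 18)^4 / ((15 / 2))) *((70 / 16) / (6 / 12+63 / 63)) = 912247 / 1889568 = 0.48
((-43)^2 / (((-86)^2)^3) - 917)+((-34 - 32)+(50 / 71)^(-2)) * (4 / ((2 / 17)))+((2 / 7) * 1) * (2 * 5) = -2957549606673097 / 957264280000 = -3089.59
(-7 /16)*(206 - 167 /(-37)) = -54523 /592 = -92.10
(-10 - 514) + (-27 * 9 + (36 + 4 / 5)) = -3651 / 5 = -730.20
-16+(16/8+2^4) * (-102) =-1852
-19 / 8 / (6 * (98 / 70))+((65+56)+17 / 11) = 451883 / 3696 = 122.26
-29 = -29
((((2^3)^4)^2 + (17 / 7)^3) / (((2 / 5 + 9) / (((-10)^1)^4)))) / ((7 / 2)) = 575459000100000 / 112847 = 5099462104.44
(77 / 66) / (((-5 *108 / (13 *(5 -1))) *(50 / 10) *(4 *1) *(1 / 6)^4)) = -182 / 25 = -7.28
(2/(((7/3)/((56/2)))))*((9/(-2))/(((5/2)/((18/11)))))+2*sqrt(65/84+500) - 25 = -5263/55+sqrt(883365)/21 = -50.93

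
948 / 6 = 158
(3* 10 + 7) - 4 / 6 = 109 / 3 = 36.33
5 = 5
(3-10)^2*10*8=3920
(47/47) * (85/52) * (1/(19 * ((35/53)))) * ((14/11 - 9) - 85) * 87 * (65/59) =-99943425/86317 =-1157.86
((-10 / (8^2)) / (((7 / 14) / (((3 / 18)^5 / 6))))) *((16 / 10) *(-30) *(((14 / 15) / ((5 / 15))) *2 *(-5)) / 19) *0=0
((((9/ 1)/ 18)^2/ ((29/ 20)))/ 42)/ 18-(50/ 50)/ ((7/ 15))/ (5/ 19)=-178519/ 21924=-8.14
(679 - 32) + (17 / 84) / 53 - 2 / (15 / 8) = 14378561 / 22260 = 645.94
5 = 5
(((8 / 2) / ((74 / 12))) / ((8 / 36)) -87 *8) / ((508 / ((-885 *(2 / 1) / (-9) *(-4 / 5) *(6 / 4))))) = 1512996 / 4699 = 321.98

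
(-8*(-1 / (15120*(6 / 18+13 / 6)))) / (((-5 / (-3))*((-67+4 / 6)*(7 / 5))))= -1 / 731325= -0.00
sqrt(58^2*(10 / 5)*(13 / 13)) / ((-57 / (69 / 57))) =-1.74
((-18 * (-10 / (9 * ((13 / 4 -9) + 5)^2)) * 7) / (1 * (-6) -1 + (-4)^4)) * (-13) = -29120 / 2241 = -12.99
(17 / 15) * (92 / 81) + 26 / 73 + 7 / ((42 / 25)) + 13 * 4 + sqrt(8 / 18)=10373189 / 177390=58.48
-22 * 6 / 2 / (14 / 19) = -627 / 7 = -89.57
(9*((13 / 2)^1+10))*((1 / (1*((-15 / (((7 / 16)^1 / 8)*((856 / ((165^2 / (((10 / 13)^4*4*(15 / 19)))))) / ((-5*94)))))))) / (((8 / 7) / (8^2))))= 629160 / 280554703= 0.00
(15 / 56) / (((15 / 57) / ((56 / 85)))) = 57 / 85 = 0.67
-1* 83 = -83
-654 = -654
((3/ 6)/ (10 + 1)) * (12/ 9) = 2/ 33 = 0.06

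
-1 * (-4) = 4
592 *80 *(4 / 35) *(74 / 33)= 12137.28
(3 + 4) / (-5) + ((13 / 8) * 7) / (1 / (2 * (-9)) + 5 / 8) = 3808 / 205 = 18.58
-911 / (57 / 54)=-16398 / 19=-863.05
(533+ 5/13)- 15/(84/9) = 193567/364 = 531.78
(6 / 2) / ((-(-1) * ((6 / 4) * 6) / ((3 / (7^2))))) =0.02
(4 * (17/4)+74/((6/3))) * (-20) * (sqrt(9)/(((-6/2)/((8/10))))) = 864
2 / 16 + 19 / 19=9 / 8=1.12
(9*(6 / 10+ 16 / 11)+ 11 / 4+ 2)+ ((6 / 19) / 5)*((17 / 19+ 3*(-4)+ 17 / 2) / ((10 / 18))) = 22.94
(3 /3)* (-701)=-701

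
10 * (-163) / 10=-163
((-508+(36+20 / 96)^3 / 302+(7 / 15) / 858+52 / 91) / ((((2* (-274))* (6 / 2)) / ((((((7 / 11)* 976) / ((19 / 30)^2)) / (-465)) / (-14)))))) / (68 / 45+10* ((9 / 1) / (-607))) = 1354875485552106185 / 36439362478160049408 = 0.04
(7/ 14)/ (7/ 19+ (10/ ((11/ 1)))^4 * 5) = 0.13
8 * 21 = 168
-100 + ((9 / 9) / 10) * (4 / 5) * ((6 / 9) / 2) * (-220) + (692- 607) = -313 / 15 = -20.87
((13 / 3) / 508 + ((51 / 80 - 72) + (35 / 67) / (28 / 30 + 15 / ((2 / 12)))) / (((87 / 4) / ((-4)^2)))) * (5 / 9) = -264976516141 / 9087714108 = -29.16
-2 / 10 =-0.20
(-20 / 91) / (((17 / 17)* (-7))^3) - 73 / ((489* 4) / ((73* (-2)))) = 166353637 / 30526314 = 5.45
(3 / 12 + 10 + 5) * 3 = 183 / 4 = 45.75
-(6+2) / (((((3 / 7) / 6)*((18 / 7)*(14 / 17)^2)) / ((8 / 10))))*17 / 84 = -9826 / 945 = -10.40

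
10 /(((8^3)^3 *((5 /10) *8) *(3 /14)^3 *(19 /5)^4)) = 1071875 /118066872582144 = 0.00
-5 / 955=-1 / 191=-0.01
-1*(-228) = 228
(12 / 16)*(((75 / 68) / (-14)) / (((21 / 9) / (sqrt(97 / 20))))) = -135*sqrt(485) / 53312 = -0.06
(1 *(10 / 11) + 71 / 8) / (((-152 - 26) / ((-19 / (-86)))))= -16359 / 1347104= -0.01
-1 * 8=-8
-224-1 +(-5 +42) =-188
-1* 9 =-9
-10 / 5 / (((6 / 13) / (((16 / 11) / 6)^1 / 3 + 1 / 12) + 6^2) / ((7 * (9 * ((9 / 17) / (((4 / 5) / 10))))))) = -1330875 / 61948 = -21.48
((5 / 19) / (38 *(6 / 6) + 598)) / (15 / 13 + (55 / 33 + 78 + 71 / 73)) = 949 / 187596044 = 0.00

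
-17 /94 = -0.18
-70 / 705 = -14 / 141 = -0.10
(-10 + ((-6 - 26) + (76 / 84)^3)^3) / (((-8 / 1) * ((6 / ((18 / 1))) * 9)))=24269250202771967 / 19062721117944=1273.13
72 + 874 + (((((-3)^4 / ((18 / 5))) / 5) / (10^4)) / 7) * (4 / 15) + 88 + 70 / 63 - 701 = 526225027 / 1575000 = 334.11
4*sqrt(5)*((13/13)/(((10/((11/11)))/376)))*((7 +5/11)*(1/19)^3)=61664*sqrt(5)/377245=0.37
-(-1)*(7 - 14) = -7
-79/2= -39.50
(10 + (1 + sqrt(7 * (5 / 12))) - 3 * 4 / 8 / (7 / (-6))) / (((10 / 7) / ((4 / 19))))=7 * sqrt(105) / 285 + 172 / 95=2.06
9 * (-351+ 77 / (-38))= -120735 / 38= -3177.24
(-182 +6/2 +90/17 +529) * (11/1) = 66440/17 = 3908.24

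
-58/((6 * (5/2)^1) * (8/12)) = -29/5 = -5.80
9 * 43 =387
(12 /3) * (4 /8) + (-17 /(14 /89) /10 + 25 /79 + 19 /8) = -135279 /22120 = -6.12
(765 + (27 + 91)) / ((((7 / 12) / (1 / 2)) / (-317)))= -1679466 / 7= -239923.71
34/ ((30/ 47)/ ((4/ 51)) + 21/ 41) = 131036/ 33339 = 3.93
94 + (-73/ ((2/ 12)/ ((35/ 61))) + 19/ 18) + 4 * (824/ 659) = -109444963/ 723582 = -151.25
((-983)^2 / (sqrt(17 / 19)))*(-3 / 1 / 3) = -966289*sqrt(323) / 17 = -1021549.41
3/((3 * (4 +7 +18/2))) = 1/20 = 0.05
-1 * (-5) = 5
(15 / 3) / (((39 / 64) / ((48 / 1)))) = 5120 / 13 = 393.85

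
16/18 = 8/9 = 0.89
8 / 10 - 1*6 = -26 / 5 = -5.20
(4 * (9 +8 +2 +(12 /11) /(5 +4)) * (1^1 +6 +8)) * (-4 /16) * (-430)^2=-583359500 /11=-53032681.82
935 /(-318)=-935 /318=-2.94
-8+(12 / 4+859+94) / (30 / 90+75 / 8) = 21080 / 233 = 90.47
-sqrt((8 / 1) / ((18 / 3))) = -2 * sqrt(3) / 3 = -1.15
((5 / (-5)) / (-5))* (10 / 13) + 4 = 54 / 13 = 4.15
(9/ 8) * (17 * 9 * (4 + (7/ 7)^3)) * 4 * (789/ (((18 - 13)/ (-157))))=-170573121/ 2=-85286560.50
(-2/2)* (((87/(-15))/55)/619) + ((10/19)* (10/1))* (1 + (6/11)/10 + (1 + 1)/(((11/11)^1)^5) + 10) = 222221551/3234275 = 68.71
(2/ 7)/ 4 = 1/ 14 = 0.07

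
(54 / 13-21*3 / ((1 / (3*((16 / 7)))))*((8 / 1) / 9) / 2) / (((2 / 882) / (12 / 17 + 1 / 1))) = -31230738 / 221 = -141315.56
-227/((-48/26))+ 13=3263/24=135.96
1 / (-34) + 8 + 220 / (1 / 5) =37671 / 34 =1107.97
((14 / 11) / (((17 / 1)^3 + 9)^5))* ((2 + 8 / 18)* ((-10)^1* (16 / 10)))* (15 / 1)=-70 / 270819120420864903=-0.00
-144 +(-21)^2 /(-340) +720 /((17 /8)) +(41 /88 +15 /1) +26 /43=67414789 /321640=209.60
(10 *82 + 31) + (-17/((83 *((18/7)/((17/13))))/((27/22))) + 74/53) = 2144501595/2516228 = 852.27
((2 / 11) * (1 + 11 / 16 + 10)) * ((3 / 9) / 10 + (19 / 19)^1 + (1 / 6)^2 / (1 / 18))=391 / 120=3.26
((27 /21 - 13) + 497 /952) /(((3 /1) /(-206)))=768.53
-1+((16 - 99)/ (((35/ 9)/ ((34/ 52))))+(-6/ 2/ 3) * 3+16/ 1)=-1779/ 910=-1.95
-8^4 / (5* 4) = -1024 / 5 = -204.80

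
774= 774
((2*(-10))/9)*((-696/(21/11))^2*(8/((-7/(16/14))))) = 385777.27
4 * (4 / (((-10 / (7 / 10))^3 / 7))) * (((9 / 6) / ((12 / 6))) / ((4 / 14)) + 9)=-223293 / 500000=-0.45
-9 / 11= -0.82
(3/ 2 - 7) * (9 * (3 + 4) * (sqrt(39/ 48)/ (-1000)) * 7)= 4851 * sqrt(13)/ 8000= 2.19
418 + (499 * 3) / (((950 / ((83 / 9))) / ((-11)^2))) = 6202757 / 2850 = 2176.41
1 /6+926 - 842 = 505 /6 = 84.17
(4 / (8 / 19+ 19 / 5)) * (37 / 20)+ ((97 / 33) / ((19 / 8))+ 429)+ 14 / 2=110374129 / 251427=438.99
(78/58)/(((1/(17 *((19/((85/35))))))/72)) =373464/29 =12878.07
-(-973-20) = 993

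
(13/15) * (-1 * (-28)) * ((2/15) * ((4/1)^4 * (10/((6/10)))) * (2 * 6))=1490944/9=165660.44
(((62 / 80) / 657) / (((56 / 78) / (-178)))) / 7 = -35867 / 858480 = -0.04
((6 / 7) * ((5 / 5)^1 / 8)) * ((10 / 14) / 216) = 5 / 14112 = 0.00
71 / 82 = 0.87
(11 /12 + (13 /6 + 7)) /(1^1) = 121 /12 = 10.08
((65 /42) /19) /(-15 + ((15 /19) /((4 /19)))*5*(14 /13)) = 169 /10773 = 0.02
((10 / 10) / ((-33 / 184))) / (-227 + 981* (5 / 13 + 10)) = -0.00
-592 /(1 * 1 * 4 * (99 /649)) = -970.22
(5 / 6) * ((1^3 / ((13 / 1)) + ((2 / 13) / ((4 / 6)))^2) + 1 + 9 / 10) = 3431 / 2028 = 1.69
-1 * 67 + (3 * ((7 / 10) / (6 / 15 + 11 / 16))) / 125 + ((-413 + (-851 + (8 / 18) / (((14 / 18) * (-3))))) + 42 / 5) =-100696249 / 76125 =-1322.78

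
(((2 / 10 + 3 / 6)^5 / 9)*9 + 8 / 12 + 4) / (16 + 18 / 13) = 0.28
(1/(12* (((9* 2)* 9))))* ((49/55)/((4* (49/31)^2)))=961/20956320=0.00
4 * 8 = 32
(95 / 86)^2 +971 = 7190541 / 7396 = 972.22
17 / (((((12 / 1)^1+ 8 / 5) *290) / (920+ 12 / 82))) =18863 / 4756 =3.97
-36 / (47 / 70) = -2520 / 47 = -53.62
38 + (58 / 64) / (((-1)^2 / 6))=695 / 16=43.44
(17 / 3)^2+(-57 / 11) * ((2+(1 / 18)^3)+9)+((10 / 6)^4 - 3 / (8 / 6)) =-415357 / 21384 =-19.42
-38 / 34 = -19 / 17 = -1.12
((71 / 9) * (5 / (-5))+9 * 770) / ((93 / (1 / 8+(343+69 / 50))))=1430821133 / 55800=25641.96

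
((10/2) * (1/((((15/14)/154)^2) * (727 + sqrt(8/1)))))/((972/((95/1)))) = 2293123756/165125061 - 6308456 * sqrt(2)/165125061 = 13.83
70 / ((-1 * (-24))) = 35 / 12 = 2.92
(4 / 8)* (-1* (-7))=7 / 2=3.50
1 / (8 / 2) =0.25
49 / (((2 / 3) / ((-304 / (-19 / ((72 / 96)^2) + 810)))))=-14364 / 499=-28.79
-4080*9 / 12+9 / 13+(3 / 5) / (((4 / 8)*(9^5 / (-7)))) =-3914063147 / 1279395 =-3059.31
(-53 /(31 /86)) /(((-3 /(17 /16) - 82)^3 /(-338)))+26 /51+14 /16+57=276389375275759 /4740538205928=58.30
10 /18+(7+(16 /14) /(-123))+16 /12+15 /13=336913 /33579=10.03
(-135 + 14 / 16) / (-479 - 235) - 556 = -3174799 / 5712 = -555.81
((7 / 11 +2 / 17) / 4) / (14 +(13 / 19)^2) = 16967 / 1302268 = 0.01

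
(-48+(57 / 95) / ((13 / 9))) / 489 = -1031 / 10595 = -0.10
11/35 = 0.31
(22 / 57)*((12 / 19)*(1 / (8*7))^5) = 11 / 24851771392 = 0.00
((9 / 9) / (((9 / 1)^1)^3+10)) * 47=47 / 739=0.06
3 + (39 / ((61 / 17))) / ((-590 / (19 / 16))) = 1714923 / 575840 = 2.98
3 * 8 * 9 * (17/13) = 3672/13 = 282.46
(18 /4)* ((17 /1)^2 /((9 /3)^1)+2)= 442.50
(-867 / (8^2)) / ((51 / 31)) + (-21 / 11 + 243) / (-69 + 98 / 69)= -38742643 / 3282752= -11.80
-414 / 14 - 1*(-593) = 3944 / 7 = 563.43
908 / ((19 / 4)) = 191.16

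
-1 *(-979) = 979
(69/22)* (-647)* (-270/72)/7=669645/616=1087.09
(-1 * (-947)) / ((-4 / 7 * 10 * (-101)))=6629 / 4040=1.64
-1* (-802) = 802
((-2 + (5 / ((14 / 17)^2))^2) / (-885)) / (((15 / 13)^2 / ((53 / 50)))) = -0.05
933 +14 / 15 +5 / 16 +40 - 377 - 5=142139 / 240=592.25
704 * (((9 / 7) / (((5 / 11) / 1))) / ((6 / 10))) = 23232 / 7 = 3318.86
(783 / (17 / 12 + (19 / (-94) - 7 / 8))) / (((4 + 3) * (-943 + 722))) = -883224 / 592501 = -1.49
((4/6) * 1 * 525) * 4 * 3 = 4200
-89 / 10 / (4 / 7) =-623 / 40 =-15.58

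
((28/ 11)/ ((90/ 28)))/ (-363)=-392/ 179685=-0.00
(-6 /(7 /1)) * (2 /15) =-4 /35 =-0.11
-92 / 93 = -0.99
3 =3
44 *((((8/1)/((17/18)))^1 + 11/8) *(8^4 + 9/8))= 482772433/272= 1774898.65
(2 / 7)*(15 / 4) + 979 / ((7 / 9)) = 17637 / 14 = 1259.79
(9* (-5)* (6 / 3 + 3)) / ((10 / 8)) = -180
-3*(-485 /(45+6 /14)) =3395 /106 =32.03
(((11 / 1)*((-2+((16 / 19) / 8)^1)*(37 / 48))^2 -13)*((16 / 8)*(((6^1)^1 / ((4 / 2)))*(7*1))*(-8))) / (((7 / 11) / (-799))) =1593700581 / 361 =4414683.05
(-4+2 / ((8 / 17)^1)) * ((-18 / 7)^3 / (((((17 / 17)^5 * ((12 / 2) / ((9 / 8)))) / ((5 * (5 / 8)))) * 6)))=-18225 / 43904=-0.42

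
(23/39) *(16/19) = 368/741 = 0.50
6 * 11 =66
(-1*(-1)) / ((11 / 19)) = 19 / 11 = 1.73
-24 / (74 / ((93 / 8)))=-279 / 74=-3.77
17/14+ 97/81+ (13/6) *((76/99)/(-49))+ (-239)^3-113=-1192067922545/87318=-13652029.62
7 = 7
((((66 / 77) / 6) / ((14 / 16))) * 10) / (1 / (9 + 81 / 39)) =11520 / 637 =18.08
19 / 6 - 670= -4001 / 6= -666.83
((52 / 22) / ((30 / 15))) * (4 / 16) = 13 / 44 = 0.30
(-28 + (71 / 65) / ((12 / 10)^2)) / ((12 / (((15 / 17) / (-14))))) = 63745 / 445536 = 0.14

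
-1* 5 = -5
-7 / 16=-0.44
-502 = -502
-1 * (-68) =68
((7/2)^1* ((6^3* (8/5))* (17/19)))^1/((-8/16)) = -205632/95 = -2164.55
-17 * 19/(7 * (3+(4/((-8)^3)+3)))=-41344/5369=-7.70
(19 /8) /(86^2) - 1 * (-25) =25.00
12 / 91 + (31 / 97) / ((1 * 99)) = 118057 / 873873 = 0.14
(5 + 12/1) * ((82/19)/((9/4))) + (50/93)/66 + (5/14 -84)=-41655707/816354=-51.03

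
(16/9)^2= 256/81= 3.16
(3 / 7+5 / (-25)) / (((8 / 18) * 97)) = 18 / 3395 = 0.01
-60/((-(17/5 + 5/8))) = 2400/161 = 14.91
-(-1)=1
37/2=18.50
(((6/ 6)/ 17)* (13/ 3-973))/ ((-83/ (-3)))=-2906/ 1411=-2.06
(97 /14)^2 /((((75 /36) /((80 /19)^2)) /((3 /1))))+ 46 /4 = 43763519 /35378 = 1237.03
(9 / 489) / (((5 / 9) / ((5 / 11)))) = 27 / 1793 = 0.02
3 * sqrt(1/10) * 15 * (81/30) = 243 * sqrt(10)/20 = 38.42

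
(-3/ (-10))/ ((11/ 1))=3/ 110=0.03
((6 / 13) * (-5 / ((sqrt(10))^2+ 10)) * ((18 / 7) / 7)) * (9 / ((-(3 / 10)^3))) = 9000 / 637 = 14.13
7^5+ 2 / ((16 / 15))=134471 / 8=16808.88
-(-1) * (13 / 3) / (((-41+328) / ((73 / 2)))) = 949 / 1722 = 0.55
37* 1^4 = 37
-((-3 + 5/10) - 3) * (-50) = -275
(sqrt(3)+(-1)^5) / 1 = -1+sqrt(3) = 0.73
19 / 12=1.58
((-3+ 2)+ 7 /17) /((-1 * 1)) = 10 /17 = 0.59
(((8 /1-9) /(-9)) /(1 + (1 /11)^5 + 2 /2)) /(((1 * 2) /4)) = 322102 /2898927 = 0.11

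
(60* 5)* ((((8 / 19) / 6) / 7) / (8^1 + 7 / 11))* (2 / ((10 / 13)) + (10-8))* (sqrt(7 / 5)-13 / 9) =-52624 / 22743 + 4048* sqrt(35) / 12635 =-0.42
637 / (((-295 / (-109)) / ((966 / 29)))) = 67072278 / 8555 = 7840.13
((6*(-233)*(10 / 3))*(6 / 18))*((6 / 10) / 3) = -932 / 3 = -310.67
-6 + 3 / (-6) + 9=5 / 2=2.50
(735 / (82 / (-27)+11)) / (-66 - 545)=-3969 / 26273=-0.15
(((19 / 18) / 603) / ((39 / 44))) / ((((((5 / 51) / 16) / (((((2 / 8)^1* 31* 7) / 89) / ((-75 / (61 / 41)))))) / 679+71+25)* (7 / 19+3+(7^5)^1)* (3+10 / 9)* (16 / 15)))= 3033738589805 / 10870745526921586573098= 0.00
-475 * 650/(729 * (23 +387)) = -30875/29889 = -1.03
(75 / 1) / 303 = 25 / 101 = 0.25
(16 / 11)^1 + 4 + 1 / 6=371 / 66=5.62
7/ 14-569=-1137/ 2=-568.50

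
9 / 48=3 / 16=0.19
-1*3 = -3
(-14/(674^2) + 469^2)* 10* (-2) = -499615016110/113569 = -4399220.00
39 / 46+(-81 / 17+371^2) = 107632199 / 782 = 137637.08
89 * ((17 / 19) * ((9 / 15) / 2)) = 4539 / 190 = 23.89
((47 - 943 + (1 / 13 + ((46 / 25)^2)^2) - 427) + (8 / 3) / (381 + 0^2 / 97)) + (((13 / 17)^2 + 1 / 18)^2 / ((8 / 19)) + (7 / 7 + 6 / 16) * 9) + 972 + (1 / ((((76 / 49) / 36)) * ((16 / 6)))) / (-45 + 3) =-326.31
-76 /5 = -15.20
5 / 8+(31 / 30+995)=119599 / 120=996.66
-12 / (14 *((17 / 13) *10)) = -39 / 595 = -0.07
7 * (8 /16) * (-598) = -2093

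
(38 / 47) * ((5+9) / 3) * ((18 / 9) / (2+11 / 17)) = 18088 / 6345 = 2.85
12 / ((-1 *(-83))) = 12 / 83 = 0.14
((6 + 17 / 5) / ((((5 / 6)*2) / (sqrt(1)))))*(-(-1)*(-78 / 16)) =-5499 / 200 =-27.50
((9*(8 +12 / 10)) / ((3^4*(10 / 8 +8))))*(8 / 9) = 1472 / 14985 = 0.10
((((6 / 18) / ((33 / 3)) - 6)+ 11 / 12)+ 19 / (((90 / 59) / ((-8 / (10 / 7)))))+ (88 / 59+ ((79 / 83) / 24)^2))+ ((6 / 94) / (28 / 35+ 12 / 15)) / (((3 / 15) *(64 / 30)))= -295403146068421 / 4034595206400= -73.22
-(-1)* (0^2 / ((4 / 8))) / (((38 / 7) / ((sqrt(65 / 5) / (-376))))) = 0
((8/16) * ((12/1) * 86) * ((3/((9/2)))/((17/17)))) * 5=1720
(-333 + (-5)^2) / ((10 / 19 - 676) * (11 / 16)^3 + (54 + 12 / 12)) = 1089536 / 581897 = 1.87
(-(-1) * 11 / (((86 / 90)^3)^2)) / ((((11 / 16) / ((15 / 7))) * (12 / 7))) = 166075312500 / 6321363049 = 26.27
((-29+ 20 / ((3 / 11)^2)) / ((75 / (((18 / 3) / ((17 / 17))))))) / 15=4318 / 3375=1.28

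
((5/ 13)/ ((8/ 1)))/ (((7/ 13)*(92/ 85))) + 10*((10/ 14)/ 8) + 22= 118369/ 5152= 22.98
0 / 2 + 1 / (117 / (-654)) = -218 / 39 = -5.59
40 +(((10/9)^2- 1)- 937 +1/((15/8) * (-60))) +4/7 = -12703676/14175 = -896.20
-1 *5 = -5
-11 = -11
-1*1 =-1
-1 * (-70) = 70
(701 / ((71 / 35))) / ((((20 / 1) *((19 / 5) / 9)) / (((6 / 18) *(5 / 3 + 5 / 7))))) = 32.48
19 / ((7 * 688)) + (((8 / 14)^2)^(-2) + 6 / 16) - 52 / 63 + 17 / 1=17984261 / 693504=25.93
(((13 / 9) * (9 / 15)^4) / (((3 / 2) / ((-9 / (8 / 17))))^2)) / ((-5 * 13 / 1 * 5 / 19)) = -1.78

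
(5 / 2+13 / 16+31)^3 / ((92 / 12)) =496407447 / 94208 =5269.27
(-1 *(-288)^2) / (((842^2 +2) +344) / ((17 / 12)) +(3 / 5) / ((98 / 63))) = -32901120 / 198606953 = -0.17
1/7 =0.14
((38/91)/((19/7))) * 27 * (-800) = -43200/13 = -3323.08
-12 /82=-6 /41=-0.15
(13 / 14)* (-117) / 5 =-1521 / 70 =-21.73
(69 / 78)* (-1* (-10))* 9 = 1035 / 13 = 79.62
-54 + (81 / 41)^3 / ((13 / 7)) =-44662455 / 895973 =-49.85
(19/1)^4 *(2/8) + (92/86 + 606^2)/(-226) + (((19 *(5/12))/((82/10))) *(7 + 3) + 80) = 74216954663/2390628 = 31044.96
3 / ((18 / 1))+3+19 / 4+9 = 203 / 12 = 16.92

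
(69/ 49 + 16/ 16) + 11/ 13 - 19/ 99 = 193124/ 63063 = 3.06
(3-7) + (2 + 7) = 5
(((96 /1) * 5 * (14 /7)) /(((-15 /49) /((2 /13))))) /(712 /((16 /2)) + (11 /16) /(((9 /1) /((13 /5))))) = -4515840 /834899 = -5.41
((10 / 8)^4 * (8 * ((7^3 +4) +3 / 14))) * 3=9114375 / 448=20344.59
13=13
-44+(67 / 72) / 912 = -2889149 / 65664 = -44.00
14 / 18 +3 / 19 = 160 / 171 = 0.94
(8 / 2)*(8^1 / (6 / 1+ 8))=16 / 7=2.29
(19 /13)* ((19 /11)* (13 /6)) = 361 /66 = 5.47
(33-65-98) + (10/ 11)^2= -15630/ 121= -129.17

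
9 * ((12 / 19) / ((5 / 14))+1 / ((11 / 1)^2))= 183807 / 11495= 15.99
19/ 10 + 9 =109/ 10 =10.90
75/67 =1.12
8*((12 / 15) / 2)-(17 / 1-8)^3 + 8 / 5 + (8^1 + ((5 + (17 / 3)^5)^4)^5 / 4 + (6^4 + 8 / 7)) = 9870285202061081793382469183733373342522869374336331040378930261731977038261867689918672287091052305848250055655775063109373 / 18038213225620396586276139541796744544573763270035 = 547187522322993746653662000000000000000000000000000000000000000000000000000.00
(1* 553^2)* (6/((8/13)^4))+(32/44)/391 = 112697522601031/8808448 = 12794254.18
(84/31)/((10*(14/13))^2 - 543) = -14196/2237177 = -0.01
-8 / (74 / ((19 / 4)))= -19 / 37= -0.51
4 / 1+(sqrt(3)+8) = sqrt(3)+12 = 13.73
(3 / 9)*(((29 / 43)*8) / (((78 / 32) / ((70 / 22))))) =129920 / 55341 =2.35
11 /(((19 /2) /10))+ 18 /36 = 459 /38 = 12.08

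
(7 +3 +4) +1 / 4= 57 / 4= 14.25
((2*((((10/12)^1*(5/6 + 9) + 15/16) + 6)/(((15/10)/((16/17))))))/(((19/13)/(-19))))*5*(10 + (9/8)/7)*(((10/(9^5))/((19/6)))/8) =-402951575/4806352404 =-0.08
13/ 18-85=-1517/ 18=-84.28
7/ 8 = 0.88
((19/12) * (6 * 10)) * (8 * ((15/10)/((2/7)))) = 3990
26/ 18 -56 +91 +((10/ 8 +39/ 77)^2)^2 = 45.96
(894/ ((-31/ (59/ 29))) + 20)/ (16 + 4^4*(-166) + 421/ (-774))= 26908884/ 29559066959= 0.00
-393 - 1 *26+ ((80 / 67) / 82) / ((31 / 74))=-418.97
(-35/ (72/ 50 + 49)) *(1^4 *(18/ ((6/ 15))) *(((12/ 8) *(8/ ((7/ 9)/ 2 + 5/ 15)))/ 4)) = -2126250/ 16393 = -129.70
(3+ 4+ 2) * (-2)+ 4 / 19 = -338 / 19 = -17.79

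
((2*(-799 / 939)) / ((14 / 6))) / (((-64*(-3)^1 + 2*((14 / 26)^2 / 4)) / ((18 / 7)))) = -9722232 / 996061465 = -0.01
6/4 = 3/2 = 1.50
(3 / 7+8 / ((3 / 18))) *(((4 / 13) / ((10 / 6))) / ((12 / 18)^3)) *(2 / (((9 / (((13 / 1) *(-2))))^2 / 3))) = 52884 / 35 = 1510.97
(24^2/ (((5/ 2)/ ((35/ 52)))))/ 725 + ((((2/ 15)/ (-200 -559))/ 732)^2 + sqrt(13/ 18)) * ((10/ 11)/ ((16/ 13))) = 123214390180205497/ 576039497742165600 + 65 * sqrt(26)/ 528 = 0.84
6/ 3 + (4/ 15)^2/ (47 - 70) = 10334/ 5175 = 2.00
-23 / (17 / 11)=-253 / 17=-14.88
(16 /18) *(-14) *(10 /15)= -224 /27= -8.30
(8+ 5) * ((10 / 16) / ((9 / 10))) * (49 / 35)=455 / 36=12.64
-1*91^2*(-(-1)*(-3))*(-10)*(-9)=2235870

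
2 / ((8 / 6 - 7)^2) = 18 / 289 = 0.06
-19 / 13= -1.46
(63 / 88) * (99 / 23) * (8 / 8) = 567 / 184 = 3.08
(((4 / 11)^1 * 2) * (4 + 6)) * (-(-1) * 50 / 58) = 2000 / 319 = 6.27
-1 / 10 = -0.10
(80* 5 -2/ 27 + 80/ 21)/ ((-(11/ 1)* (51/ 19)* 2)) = -724907/ 106029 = -6.84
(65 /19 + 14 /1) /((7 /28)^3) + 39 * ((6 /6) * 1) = 21925 /19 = 1153.95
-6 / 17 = -0.35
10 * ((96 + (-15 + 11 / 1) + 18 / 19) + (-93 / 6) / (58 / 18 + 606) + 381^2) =1452539.22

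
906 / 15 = 302 / 5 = 60.40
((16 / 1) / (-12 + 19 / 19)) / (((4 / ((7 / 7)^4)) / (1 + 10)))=-4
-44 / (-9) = 44 / 9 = 4.89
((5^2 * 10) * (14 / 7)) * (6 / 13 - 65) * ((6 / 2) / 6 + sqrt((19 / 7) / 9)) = -419500 * sqrt(133) / 273 - 209750 / 13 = -33855.90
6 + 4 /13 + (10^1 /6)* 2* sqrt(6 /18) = 10* sqrt(3) /9 + 82 /13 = 8.23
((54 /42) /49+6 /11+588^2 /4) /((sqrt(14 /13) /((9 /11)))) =2935126665* sqrt(182) /581042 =68148.30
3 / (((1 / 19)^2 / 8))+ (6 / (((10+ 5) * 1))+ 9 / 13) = 563231 / 65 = 8665.09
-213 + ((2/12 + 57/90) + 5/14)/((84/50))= -41613/196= -212.31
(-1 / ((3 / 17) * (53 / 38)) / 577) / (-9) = 646 / 825687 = 0.00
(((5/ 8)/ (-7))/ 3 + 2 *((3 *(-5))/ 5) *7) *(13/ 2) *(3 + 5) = -91793/ 42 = -2185.55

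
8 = 8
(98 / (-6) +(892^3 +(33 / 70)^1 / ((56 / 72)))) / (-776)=-1043306440241 / 1140720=-914603.44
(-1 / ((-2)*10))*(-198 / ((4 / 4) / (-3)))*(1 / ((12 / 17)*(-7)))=-1683 / 280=-6.01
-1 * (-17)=17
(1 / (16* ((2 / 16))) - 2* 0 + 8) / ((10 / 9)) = 153 / 20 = 7.65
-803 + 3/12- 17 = -3279/4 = -819.75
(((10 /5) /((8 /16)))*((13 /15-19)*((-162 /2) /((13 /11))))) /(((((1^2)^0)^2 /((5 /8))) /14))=565488 /13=43499.08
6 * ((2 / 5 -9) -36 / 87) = -7842 / 145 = -54.08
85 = 85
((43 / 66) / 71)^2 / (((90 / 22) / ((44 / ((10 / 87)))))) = 53621 / 6805350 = 0.01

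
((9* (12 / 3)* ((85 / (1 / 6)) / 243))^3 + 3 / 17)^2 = 186036763301.14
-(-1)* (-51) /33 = -17 /11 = -1.55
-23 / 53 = -0.43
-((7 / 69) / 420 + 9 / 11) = -0.82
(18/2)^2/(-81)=-1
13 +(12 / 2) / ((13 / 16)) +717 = 9586 / 13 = 737.38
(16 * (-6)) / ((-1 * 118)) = 48 / 59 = 0.81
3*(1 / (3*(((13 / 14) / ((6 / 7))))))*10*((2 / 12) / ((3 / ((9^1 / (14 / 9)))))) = 270 / 91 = 2.97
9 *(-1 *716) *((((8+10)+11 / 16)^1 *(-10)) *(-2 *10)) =-24084450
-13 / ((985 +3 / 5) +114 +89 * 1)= -0.01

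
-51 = -51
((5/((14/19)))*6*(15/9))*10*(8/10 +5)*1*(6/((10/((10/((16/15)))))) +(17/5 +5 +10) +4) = 3088355/28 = 110298.39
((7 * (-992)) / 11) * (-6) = 3787.64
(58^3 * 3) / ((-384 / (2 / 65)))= -24389 / 520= -46.90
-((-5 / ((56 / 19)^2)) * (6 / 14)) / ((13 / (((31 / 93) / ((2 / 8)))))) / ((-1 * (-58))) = 1805 / 4137952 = 0.00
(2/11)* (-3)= -6/11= -0.55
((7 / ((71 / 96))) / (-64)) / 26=-21 / 3692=-0.01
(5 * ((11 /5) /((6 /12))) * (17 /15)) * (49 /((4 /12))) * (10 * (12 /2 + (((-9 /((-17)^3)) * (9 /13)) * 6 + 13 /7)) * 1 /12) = 270747169 /11271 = 24021.57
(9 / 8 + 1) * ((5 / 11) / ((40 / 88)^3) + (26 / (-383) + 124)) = 20960881 / 76600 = 273.64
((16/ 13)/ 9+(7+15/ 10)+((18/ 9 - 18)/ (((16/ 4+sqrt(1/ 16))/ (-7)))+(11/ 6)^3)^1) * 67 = 2757.17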